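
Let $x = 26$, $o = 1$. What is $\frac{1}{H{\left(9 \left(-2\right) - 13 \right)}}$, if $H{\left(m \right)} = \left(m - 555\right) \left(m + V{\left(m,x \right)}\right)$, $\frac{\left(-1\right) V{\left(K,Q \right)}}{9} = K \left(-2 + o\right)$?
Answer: $\frac{1}{181660} \approx 5.5048 \cdot 10^{-6}$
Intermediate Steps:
$V{\left(K,Q \right)} = 9 K$ ($V{\left(K,Q \right)} = - 9 K \left(-2 + 1\right) = - 9 K \left(-1\right) = - 9 \left(- K\right) = 9 K$)
$H{\left(m \right)} = 10 m \left(-555 + m\right)$ ($H{\left(m \right)} = \left(m - 555\right) \left(m + 9 m\right) = \left(-555 + m\right) 10 m = 10 m \left(-555 + m\right)$)
$\frac{1}{H{\left(9 \left(-2\right) - 13 \right)}} = \frac{1}{10 \left(9 \left(-2\right) - 13\right) \left(-555 + \left(9 \left(-2\right) - 13\right)\right)} = \frac{1}{10 \left(-18 - 13\right) \left(-555 - 31\right)} = \frac{1}{10 \left(-31\right) \left(-555 - 31\right)} = \frac{1}{10 \left(-31\right) \left(-586\right)} = \frac{1}{181660}$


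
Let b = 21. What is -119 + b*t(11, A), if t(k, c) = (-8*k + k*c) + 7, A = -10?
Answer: -4130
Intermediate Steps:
t(k, c) = 7 - 8*k + c*k (t(k, c) = (-8*k + c*k) + 7 = 7 - 8*k + c*k)
-119 + b*t(11, A) = -119 + 21*(7 - 8*11 - 10*11) = -119 + 21*(7 - 88 - 110) = -119 + 21*(-191) = -119 - 4011 = -4130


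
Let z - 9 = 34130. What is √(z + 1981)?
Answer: 2*√9030 ≈ 190.05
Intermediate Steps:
z = 34139 (z = 9 + 34130 = 34139)
√(z + 1981) = √(34139 + 1981) = √36120 = 2*√9030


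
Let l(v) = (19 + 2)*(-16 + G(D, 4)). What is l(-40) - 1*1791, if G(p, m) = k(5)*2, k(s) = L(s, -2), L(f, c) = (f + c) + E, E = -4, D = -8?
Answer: -2169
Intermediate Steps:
L(f, c) = -4 + c + f (L(f, c) = (f + c) - 4 = (c + f) - 4 = -4 + c + f)
k(s) = -6 + s (k(s) = -4 - 2 + s = -6 + s)
G(p, m) = -2 (G(p, m) = (-6 + 5)*2 = -1*2 = -2)
l(v) = -378 (l(v) = (19 + 2)*(-16 - 2) = 21*(-18) = -378)
l(-40) - 1*1791 = -378 - 1*1791 = -378 - 1791 = -2169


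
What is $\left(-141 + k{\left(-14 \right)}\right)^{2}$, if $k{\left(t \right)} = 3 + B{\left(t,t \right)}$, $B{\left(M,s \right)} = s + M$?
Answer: $27556$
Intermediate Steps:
$B{\left(M,s \right)} = M + s$
$k{\left(t \right)} = 3 + 2 t$ ($k{\left(t \right)} = 3 + \left(t + t\right) = 3 + 2 t$)
$\left(-141 + k{\left(-14 \right)}\right)^{2} = \left(-141 + \left(3 + 2 \left(-14\right)\right)\right)^{2} = \left(-141 + \left(3 - 28\right)\right)^{2} = \left(-141 - 25\right)^{2} = \left(-166\right)^{2} = 27556$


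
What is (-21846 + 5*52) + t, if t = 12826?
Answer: -8760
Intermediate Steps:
(-21846 + 5*52) + t = (-21846 + 5*52) + 12826 = (-21846 + 260) + 12826 = -21586 + 12826 = -8760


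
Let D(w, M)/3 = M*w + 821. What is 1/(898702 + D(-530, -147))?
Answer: 1/1134895 ≈ 8.8114e-7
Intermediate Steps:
D(w, M) = 2463 + 3*M*w (D(w, M) = 3*(M*w + 821) = 3*(821 + M*w) = 2463 + 3*M*w)
1/(898702 + D(-530, -147)) = 1/(898702 + (2463 + 3*(-147)*(-530))) = 1/(898702 + (2463 + 233730)) = 1/(898702 + 236193) = 1/1134895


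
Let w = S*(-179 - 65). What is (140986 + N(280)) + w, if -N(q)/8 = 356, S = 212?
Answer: 86410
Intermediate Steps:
N(q) = -2848 (N(q) = -8*356 = -2848)
w = -51728 (w = 212*(-179 - 65) = 212*(-244) = -51728)
(140986 + N(280)) + w = (140986 - 2848) - 51728 = 138138 - 51728 = 86410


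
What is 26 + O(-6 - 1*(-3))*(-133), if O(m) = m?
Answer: 425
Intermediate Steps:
26 + O(-6 - 1*(-3))*(-133) = 26 + (-6 - 1*(-3))*(-133) = 26 + (-6 + 3)*(-133) = 26 - 3*(-133) = 26 + 399 = 425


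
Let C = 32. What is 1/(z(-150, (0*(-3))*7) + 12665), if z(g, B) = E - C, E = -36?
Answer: 1/12597 ≈ 7.9384e-5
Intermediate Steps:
z(g, B) = -68 (z(g, B) = -36 - 1*32 = -36 - 32 = -68)
1/(z(-150, (0*(-3))*7) + 12665) = 1/(-68 + 12665) = 1/12597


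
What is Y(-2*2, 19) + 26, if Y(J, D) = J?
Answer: 22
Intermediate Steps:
Y(-2*2, 19) + 26 = -2*2 + 26 = -4 + 26 = 22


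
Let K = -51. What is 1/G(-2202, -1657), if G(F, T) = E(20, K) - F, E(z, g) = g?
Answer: 1/2151 ≈ 0.00046490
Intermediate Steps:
G(F, T) = -51 - F
1/G(-2202, -1657) = 1/(-51 - 1*(-2202)) = 1/(-51 + 2202) = 1/2151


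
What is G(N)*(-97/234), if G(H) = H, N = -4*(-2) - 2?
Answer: -97/39 ≈ -2.4872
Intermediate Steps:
N = 6 (N = 8 - 2 = 6)
G(N)*(-97/234) = 6*(-97/234) = -97/39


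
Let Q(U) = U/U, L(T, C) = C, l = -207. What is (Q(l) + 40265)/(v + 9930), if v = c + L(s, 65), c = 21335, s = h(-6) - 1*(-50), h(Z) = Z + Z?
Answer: 20133/15665 ≈ 1.2852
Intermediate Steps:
h(Z) = 2*Z
s = 38 (s = 2*(-6) - 1*(-50) = -12 + 50 = 38)
v = 21400 (v = 21335 + 65 = 21400)
Q(U) = 1
(Q(l) + 40265)/(v + 9930) = (1 + 40265)/(21400 + 9930) = 40266/31330 = 40266*(1/31330) = 20133/15665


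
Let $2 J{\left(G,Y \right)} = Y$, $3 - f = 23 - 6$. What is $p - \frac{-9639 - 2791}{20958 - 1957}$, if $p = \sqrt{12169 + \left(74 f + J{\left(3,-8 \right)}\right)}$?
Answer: $\frac{12430}{19001} + \sqrt{11129} \approx 106.15$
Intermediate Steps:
$f = -14$ ($f = 3 - \left(23 - 6\right) = 3 - 17 = -14$)
$J{\left(G,Y \right)} = \frac{Y}{2}$
$p = \sqrt{11129}$ ($p = \sqrt{12169 + \left(74 \left(-14\right) + \frac{1}{2} \left(-8\right)\right)} = \sqrt{12169 - 1040} = \sqrt{11129} \approx 105.49$)
$p - \frac{-9639 - 2791}{20958 - 1957} = \sqrt{11129} - \frac{-9639 - 2791}{20958 - 1957} = \sqrt{11129} - - \frac{12430}{19001} = \sqrt{11129} + \frac{12430}{19001} = \frac{12430}{19001} + \sqrt{11129}$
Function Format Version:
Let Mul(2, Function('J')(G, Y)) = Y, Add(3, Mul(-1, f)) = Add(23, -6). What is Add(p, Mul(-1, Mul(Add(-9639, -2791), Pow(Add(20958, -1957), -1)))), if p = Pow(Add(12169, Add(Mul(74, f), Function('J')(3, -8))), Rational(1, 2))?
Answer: Add(Rational(12430, 19001), Pow(11129, Rational(1, 2))) ≈ 106.15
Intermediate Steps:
f = -14 (f = Add(3, Mul(-1, Add(23, -6))) = Add(3, Mul(-1, 17)) = Add(3, -17) = -14)
Function('J')(G, Y) = Mul(Rational(1, 2), Y)
p = Pow(11129, Rational(1, 2)) (p = Pow(Add(12169, Add(Mul(74, -14), Mul(Rational(1, 2), -8))), Rational(1, 2)) = Pow(Add(12169, Add(-1036, -4)), Rational(1, 2)) = Pow(Add(12169, -1040), Rational(1, 2)) = Pow(11129, Rational(1, 2)) ≈ 105.49)
Add(p, Mul(-1, Mul(Add(-9639, -2791), Pow(Add(20958, -1957), -1)))) = Add(Pow(11129, Rational(1, 2)), Mul(-1, Mul(Add(-9639, -2791), Pow(Add(20958, -1957), -1)))) = Add(Pow(11129, Rational(1, 2)), Mul(-1, Mul(-12430, Pow(19001, -1)))) = Add(Pow(11129, Rational(1, 2)), Mul(-1, Mul(-12430, Rational(1, 19001)))) = Add(Pow(11129, Rational(1, 2)), Mul(-1, Rational(-12430, 19001))) = Add(Pow(11129, Rational(1, 2)), Rational(12430, 19001)) = Add(Rational(12430, 19001), Pow(11129, Rational(1, 2)))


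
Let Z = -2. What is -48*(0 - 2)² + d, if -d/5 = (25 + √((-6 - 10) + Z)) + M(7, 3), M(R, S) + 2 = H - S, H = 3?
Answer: -307 - 15*I*√2 ≈ -307.0 - 21.213*I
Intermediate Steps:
M(R, S) = 1 - S (M(R, S) = -2 + (3 - S) = 1 - S)
d = -115 - 15*I*√2 (d = -5*((25 + √((-6 - 10) - 2)) + (1 - 1*3)) = -5*((25 + √(-16 - 2)) + (1 - 3)) = -5*((25 + √(-18)) - 2) = -5*((25 + 3*I*√2) - 2) = -5*(23 + 3*I*√2) = -115 - 15*I*√2 ≈ -115.0 - 21.213*I)
-48*(0 - 2)² + d = -48*(0 - 2)² + (-115 - 15*I*√2) = -48*(-2)² + (-115 - 15*I*√2) = -48*4 + (-115 - 15*I*√2) = -192 + (-115 - 15*I*√2) = -307 - 15*I*√2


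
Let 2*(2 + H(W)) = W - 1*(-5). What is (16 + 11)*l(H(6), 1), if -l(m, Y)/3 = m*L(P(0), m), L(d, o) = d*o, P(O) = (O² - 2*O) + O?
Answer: 0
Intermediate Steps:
H(W) = ½ + W/2 (H(W) = -2 + (W - 1*(-5))/2 = -2 + (W + 5)/2 = -2 + (5 + W)/2 = -2 + (5/2 + W/2) = ½ + W/2)
P(O) = O² - O
l(m, Y) = 0 (l(m, Y) = -3*m*(0*(-1 + 0))*m = -3*m*(0*(-1))*m = -3*m*0*m = -3*m*0 = -3*0 = 0)
(16 + 11)*l(H(6), 1) = (16 + 11)*0 = 27*0 = 0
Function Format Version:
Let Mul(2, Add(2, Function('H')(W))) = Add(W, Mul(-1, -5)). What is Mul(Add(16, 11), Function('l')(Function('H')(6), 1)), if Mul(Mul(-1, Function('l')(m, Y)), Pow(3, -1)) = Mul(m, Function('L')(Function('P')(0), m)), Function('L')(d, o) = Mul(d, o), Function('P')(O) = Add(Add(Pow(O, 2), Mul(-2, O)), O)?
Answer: 0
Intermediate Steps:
Function('H')(W) = Add(Rational(1, 2), Mul(Rational(1, 2), W)) (Function('H')(W) = Add(-2, Mul(Rational(1, 2), Add(W, Mul(-1, -5)))) = Add(-2, Mul(Rational(1, 2), Add(W, 5))) = Add(-2, Mul(Rational(1, 2), Add(5, W))) = Add(-2, Add(Rational(5, 2), Mul(Rational(1, 2), W))) = Add(Rational(1, 2), Mul(Rational(1, 2), W)))
Function('P')(O) = Add(Pow(O, 2), Mul(-1, O))
Function('l')(m, Y) = 0 (Function('l')(m, Y) = Mul(-3, Mul(m, Mul(Mul(0, Add(-1, 0)), m))) = Mul(-3, Mul(m, Mul(Mul(0, -1), m))) = Mul(-3, Mul(m, Mul(0, m))) = Mul(-3, Mul(m, 0)) = Mul(-3, 0) = 0)
Mul(Add(16, 11), Function('l')(Function('H')(6), 1)) = Mul(Add(16, 11), 0) = Mul(27, 0) = 0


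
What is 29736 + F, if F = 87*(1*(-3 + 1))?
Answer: 29562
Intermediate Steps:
F = -174 (F = 87*(1*(-2)) = 87*(-2) = -174)
29736 + F = 29736 - 174 = 29562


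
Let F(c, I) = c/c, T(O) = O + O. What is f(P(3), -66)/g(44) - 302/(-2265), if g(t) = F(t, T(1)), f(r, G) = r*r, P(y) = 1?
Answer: 17/15 ≈ 1.1333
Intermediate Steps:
T(O) = 2*O
f(r, G) = r²
F(c, I) = 1
g(t) = 1
f(P(3), -66)/g(44) - 302/(-2265) = 1²/1 - 302/(-2265) = 1*1 - 302*(-1/2265) = 1 + 2/15 = 17/15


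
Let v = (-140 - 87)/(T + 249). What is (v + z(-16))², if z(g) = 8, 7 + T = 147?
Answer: 8323225/151321 ≈ 55.004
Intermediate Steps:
T = 140 (T = -7 + 147 = 140)
v = -227/389 (v = (-140 - 87)/(140 + 249) = -227/389 ≈ -0.58355)
(v + z(-16))² = (-227/389 + 8)² = (2885/389)² = 8323225/151321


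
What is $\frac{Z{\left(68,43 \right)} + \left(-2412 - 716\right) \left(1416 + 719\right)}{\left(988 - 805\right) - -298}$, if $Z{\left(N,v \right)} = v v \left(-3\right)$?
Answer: $- \frac{6683827}{481} \approx -13896.0$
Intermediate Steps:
$Z{\left(N,v \right)} = - 3 v^{2}$ ($Z{\left(N,v \right)} = v^{2} \left(-3\right) = - 3 v^{2}$)
$\frac{Z{\left(68,43 \right)} + \left(-2412 - 716\right) \left(1416 + 719\right)}{\left(988 - 805\right) - -298} = \frac{- 3 \cdot 43^{2} + \left(-2412 - 716\right) \left(1416 + 719\right)}{\left(988 - 805\right) - -298} = \frac{\left(-3\right) 1849 - 6678280}{183 + \left(-21 + 319\right)} = \frac{-5547 - 6678280}{183 + 298} = - \frac{6683827}{481}$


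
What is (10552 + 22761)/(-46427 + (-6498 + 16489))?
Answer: -33313/36436 ≈ -0.91429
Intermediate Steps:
(10552 + 22761)/(-46427 + (-6498 + 16489)) = 33313/(-46427 + 9991) = 33313/(-36436) = 33313*(-1/36436) = -33313/36436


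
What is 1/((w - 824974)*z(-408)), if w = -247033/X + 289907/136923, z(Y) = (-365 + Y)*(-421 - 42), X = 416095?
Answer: -56972975685/16821659873327768520116 ≈ -3.3869e-12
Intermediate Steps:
z(Y) = 168995 - 463*Y (z(Y) = (-365 + Y)*(-463) = 168995 - 463*Y)
w = 86804353706/56972975685 (w = -247033/416095 + 289907/136923 = 86804353706/56972975685 ≈ 1.5236)
1/((w - 824974)*z(-408)) = 1/((86804353706/56972975685 - 824974)*(168995 - 463*(-408))) = 1/((-47001136838403484/56972975685)*(168995 + 188904)) = -56972975685/47001136838403484/357899 = -56972975685/47001136838403484*1/357899 = -56972975685/16821659873327768520116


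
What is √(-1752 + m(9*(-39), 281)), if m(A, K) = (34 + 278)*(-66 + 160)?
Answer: 6*√766 ≈ 166.06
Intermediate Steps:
m(A, K) = 29328 (m(A, K) = 312*94 = 29328)
√(-1752 + m(9*(-39), 281)) = √(-1752 + 29328) = √27576 = 6*√766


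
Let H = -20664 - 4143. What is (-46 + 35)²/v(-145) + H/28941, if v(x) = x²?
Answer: -172688438/202828175 ≈ -0.85140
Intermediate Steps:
H = -24807
(-46 + 35)²/v(-145) + H/28941 = (-46 + 35)²/((-145)²) - 24807/28941 = (-11)²/21025 - 24807*1/28941 = 121*(1/21025) - 8269/9647 = 121/21025 - 8269/9647 = -172688438/202828175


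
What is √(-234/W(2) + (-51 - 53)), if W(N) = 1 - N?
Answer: √130 ≈ 11.402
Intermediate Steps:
√(-234/W(2) + (-51 - 53)) = √(-234/(1 - 1*2) + (-51 - 53)) = √(-234/(1 - 2) - 104) = √(-234/(-1) - 104) = √(-234*(-1) - 104) = √(234 - 104) = √130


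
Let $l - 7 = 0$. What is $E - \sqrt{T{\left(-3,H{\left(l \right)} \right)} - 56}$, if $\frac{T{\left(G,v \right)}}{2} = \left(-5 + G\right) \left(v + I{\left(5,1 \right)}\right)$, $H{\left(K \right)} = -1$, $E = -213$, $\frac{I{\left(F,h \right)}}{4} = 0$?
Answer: $-213 - 2 i \sqrt{10} \approx -213.0 - 6.3246 i$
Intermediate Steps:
$l = 7$ ($l = 7 + 0 = 7$)
$I{\left(F,h \right)} = 0$ ($I{\left(F,h \right)} = 4 \cdot 0 = 0$)
$T{\left(G,v \right)} = 2 v \left(-5 + G\right)$ ($T{\left(G,v \right)} = 2 \left(-5 + G\right) \left(v + 0\right) = 2 \left(-5 + G\right) v = 2 v \left(-5 + G\right)$)
$E - \sqrt{T{\left(-3,H{\left(l \right)} \right)} - 56} = -213 - \sqrt{2 \left(-1\right) \left(-5 - 3\right) - 56} = -213 - \sqrt{2 \left(-1\right) \left(-8\right) - 56} = -213 - \sqrt{16 - 56} = -213 - \sqrt{-40} = -213 - 2 i \sqrt{10}$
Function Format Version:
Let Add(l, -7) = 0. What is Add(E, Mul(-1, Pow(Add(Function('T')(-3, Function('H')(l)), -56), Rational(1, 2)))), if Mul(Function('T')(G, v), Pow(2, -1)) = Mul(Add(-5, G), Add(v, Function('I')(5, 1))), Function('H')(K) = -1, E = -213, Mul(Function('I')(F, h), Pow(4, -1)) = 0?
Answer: Add(-213, Mul(-2, I, Pow(10, Rational(1, 2)))) ≈ Add(-213.00, Mul(-6.3246, I))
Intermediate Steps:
l = 7 (l = Add(7, 0) = 7)
Function('I')(F, h) = 0 (Function('I')(F, h) = Mul(4, 0) = 0)
Function('T')(G, v) = Mul(2, v, Add(-5, G)) (Function('T')(G, v) = Mul(2, Mul(Add(-5, G), Add(v, 0))) = Mul(2, Mul(Add(-5, G), v)) = Mul(2, Mul(v, Add(-5, G))) = Mul(2, v, Add(-5, G)))
Add(E, Mul(-1, Pow(Add(Function('T')(-3, Function('H')(l)), -56), Rational(1, 2)))) = Add(-213, Mul(-1, Pow(Add(Mul(2, -1, Add(-5, -3)), -56), Rational(1, 2)))) = Add(-213, Mul(-1, Pow(Add(Mul(2, -1, -8), -56), Rational(1, 2)))) = Add(-213, Mul(-1, Pow(Add(16, -56), Rational(1, 2)))) = Add(-213, Mul(-1, Pow(-40, Rational(1, 2)))) = Add(-213, Mul(-1, Mul(2, I, Pow(10, Rational(1, 2))))) = Add(-213, Mul(-2, I, Pow(10, Rational(1, 2))))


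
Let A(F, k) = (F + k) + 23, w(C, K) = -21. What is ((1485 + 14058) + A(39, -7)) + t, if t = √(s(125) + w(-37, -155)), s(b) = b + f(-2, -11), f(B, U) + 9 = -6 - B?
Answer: 15598 + √91 ≈ 15608.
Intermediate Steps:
f(B, U) = -15 - B (f(B, U) = -9 + (-6 - B) = -15 - B)
s(b) = -13 + b (s(b) = b + (-15 - 1*(-2)) = b + (-15 + 2) = b - 13 = -13 + b)
A(F, k) = 23 + F + k
t = √91 (t = √((-13 + 125) - 21) = √(112 - 21) = √91 ≈ 9.5394)
((1485 + 14058) + A(39, -7)) + t = ((1485 + 14058) + (23 + 39 - 7)) + √91 = (15543 + 55) + √91 = 15598 + √91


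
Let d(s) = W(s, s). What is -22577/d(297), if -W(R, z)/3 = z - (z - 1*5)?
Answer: 22577/15 ≈ 1505.1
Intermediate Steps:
W(R, z) = -15 (W(R, z) = -3*(z - (z - 1*5)) = -3*(z - (z - 5)) = -3*(z - (-5 + z)) = -3*(z + (5 - z)) = -3*5 = -15)
d(s) = -15
-22577/d(297) = -22577/(-15) = -22577*(-1/15) = 22577/15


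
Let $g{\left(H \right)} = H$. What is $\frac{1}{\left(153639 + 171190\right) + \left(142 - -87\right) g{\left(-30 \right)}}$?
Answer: $\frac{1}{317959} \approx 3.1451 \cdot 10^{-6}$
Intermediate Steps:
$\frac{1}{\left(153639 + 171190\right) + \left(142 - -87\right) g{\left(-30 \right)}} = \frac{1}{\left(153639 + 171190\right) + \left(142 - -87\right) \left(-30\right)} = \frac{1}{324829 + \left(142 + 87\right) \left(-30\right)} = \frac{1}{324829 + 229 \left(-30\right)} = \frac{1}{324829 - 6870} = \frac{1}{317959}$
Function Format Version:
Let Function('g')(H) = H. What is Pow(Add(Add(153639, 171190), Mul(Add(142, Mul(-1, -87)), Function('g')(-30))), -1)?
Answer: Rational(1, 317959) ≈ 3.1451e-6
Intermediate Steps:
Pow(Add(Add(153639, 171190), Mul(Add(142, Mul(-1, -87)), Function('g')(-30))), -1) = Pow(Add(Add(153639, 171190), Mul(Add(142, Mul(-1, -87)), -30)), -1) = Pow(Add(324829, Mul(Add(142, 87), -30)), -1) = Pow(Add(324829, Mul(229, -30)), -1) = Pow(Add(324829, -6870), -1) = Pow(317959, -1) = Rational(1, 317959)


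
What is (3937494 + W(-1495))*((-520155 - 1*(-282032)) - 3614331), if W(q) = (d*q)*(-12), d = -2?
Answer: -15030788460756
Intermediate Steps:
W(q) = 24*q (W(q) = -2*q*(-12) = 24*q)
(3937494 + W(-1495))*((-520155 - 1*(-282032)) - 3614331) = (3937494 + 24*(-1495))*((-520155 - 1*(-282032)) - 3614331) = (3937494 - 35880)*((-520155 + 282032) - 3614331) = 3901614*(-238123 - 3614331) = 3901614*(-3852454) = -15030788460756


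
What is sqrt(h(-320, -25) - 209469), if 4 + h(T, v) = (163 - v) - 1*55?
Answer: 6*I*sqrt(5815) ≈ 457.54*I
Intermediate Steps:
h(T, v) = 104 - v (h(T, v) = -4 + ((163 - v) - 1*55) = -4 + ((163 - v) - 55) = -4 + (108 - v) = 104 - v)
sqrt(h(-320, -25) - 209469) = sqrt((104 - 1*(-25)) - 209469) = sqrt((104 + 25) - 209469) = sqrt(129 - 209469) = sqrt(-209340) = 6*I*sqrt(5815)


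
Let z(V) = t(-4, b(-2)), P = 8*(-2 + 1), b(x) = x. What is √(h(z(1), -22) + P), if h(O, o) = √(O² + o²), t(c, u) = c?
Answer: √(-8 + 10*√5) ≈ 3.7895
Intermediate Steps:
P = -8 (P = 8*(-1) = -8)
z(V) = -4
√(h(z(1), -22) + P) = √(√((-4)² + (-22)²) - 8) = √(√(16 + 484) - 8) = √(√500 - 8) = √(10*√5 - 8) = √(-8 + 10*√5)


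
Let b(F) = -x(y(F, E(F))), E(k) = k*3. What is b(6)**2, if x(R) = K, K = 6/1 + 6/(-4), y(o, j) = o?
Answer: 81/4 ≈ 20.250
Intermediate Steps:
E(k) = 3*k
K = 9/2 (K = 6*1 + 6*(-1/4) = 6 - 3/2 = 9/2 ≈ 4.5000)
x(R) = 9/2
b(F) = -9/2 (b(F) = -1*9/2 = -9/2)
b(6)**2 = (-9/2)**2 = 81/4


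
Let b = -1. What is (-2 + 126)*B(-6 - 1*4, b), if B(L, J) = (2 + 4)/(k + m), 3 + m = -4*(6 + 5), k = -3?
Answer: -372/25 ≈ -14.880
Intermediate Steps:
m = -47 (m = -3 - 4*(6 + 5) = -3 - 4*11 = -3 - 44 = -47)
B(L, J) = -3/25 (B(L, J) = (2 + 4)/(-3 - 47) = 6/(-50) = 6*(-1/50) = -3/25)
(-2 + 126)*B(-6 - 1*4, b) = (-2 + 126)*(-3/25) = 124*(-3/25) = -372/25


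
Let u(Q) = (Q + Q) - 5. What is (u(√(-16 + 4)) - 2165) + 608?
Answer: -1562 + 4*I*√3 ≈ -1562.0 + 6.9282*I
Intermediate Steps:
u(Q) = -5 + 2*Q (u(Q) = 2*Q - 5 = -5 + 2*Q)
(u(√(-16 + 4)) - 2165) + 608 = ((-5 + 2*√(-16 + 4)) - 2165) + 608 = ((-5 + 2*√(-12)) - 2165) + 608 = ((-5 + 2*(2*I*√3)) - 2165) + 608 = ((-5 + 4*I*√3) - 2165) + 608 = (-2170 + 4*I*√3) + 608 = -1562 + 4*I*√3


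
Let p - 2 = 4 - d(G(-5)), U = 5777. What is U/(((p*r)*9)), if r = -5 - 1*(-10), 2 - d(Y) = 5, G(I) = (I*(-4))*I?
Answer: 5777/405 ≈ 14.264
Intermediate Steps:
G(I) = -4*I² (G(I) = (-4*I)*I = -4*I²)
d(Y) = -3 (d(Y) = 2 - 1*5 = 2 - 5 = -3)
p = 9 (p = 2 + (4 - 1*(-3)) = 2 + (4 + 3) = 2 + 7 = 9)
r = 5 (r = -5 + 10 = 5)
U/(((p*r)*9)) = 5777/(((9*5)*9)) = 5777/((45*9)) = 5777/405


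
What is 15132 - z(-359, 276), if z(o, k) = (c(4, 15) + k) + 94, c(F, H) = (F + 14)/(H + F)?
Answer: 280460/19 ≈ 14761.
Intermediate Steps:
c(F, H) = (14 + F)/(F + H)
z(o, k) = 1804/19 + k (z(o, k) = ((14 + 4)/(4 + 15) + k) + 94 = (18/19 + k) + 94 = 1804/19 + k)
15132 - z(-359, 276) = 15132 - (1804/19 + 276) = 15132 - 1*7048/19 = 15132 - 7048/19 = 280460/19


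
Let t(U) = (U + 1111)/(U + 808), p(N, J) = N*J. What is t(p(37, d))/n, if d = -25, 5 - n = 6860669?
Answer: 31/133782948 ≈ 2.3172e-7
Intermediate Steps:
n = -6860664 (n = 5 - 1*6860669 = 5 - 6860669 = -6860664)
p(N, J) = J*N
t(U) = (1111 + U)/(808 + U)
t(p(37, d))/n = ((1111 - 25*37)/(808 - 25*37))/(-6860664) = ((1111 - 925)/(808 - 925))*(-1/6860664) = (186/(-117))*(-1/6860664) = -1/117*186*(-1/6860664) = -62/39*(-1/6860664) = 31/133782948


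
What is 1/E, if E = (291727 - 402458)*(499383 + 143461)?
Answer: -1/71182758964 ≈ -1.4048e-11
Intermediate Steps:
E = -71182758964 (E = -110731*642844 = -71182758964)
1/E = 1/(-71182758964) = -1/71182758964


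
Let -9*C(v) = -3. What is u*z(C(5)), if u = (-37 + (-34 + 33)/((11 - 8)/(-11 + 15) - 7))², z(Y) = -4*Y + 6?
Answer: 3958458/625 ≈ 6333.5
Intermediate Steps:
C(v) = ⅓ (C(v) = -⅑*(-3) = ⅓)
z(Y) = 6 - 4*Y
u = 848241/625 (u = (-37 - 1/(3/4 - 7))² = (-37 - 1/(3*(¼) - 7))² = (-37 - 1/(¾ - 7))² = (-37 - 1/(-25/4))² = (-37 - 1*(-4/25))² = (-37 + 4/25)² = (-921/25)² = 848241/625 ≈ 1357.2)
u*z(C(5)) = 848241*(6 - 4*⅓)/625 = 848241*(6 - 4/3)/625 = (848241/625)*(14/3) = 3958458/625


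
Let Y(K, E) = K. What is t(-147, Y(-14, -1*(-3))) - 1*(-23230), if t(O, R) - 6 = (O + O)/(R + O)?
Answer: 534470/23 ≈ 23238.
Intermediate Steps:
t(O, R) = 6 + 2*O/(O + R) (t(O, R) = 6 + (O + O)/(R + O) = 6 + (2*O)/(O + R) = 6 + 2*O/(O + R))
t(-147, Y(-14, -1*(-3))) - 1*(-23230) = 2*(3*(-14) + 4*(-147))/(-147 - 14) - 1*(-23230) = 2*(-42 - 588)/(-161) + 23230 = 2*(-1/161)*(-630) + 23230 = 180/23 + 23230 = 534470/23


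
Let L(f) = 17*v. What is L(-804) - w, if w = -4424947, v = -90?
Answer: 4423417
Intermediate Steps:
L(f) = -1530 (L(f) = 17*(-90) = -1530)
L(-804) - w = -1530 - 1*(-4424947) = -1530 + 4424947 = 4423417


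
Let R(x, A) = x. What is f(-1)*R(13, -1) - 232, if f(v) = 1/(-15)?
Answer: -3493/15 ≈ -232.87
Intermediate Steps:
f(v) = -1/15
f(-1)*R(13, -1) - 232 = -1/15*13 - 232 = -13/15 - 232 = -3493/15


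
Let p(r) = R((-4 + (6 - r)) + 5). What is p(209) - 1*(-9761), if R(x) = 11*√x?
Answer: 9761 + 11*I*√202 ≈ 9761.0 + 156.34*I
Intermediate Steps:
p(r) = 11*√(7 - r) (p(r) = 11*√((-4 + (6 - r)) + 5) = 11*√((2 - r) + 5) = 11*√(7 - r))
p(209) - 1*(-9761) = 11*√(7 - 1*209) - 1*(-9761) = 11*√(7 - 209) + 9761 = 11*√(-202) + 9761 = 11*(I*√202) + 9761 = 11*I*√202 + 9761 = 9761 + 11*I*√202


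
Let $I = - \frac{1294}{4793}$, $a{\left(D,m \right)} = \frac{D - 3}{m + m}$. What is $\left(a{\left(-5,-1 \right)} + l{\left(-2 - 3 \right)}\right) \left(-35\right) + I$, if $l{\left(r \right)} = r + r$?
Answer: $\frac{1005236}{4793} \approx 209.73$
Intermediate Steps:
$l{\left(r \right)} = 2 r$
$a{\left(D,m \right)} = \frac{-3 + D}{2 m}$
$I = - \frac{1294}{4793}$ ($I = \left(-1294\right) \frac{1}{4793} = - \frac{1294}{4793} \approx -0.26998$)
$\left(a{\left(-5,-1 \right)} + l{\left(-2 - 3 \right)}\right) \left(-35\right) + I = \left(\frac{-3 - 5}{2 \left(-1\right)} + 2 \left(-2 - 3\right)\right) \left(-35\right) - \frac{1294}{4793} = \left(\frac{1}{2} \left(-1\right) \left(-8\right) + 2 \left(-5\right)\right) \left(-35\right) - \frac{1294}{4793} = \left(4 - 10\right) \left(-35\right) - \frac{1294}{4793} = \left(-6\right) \left(-35\right) - \frac{1294}{4793} = 210 - \frac{1294}{4793} = \frac{1005236}{4793}$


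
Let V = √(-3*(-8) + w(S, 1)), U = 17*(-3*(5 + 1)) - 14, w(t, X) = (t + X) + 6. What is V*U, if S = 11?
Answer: -320*√42 ≈ -2073.8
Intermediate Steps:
w(t, X) = 6 + X + t (w(t, X) = (X + t) + 6 = 6 + X + t)
U = -320 (U = 17*(-3*6) - 14 = 17*(-18) - 14 = -306 - 14 = -320)
V = √42 (V = √(-3*(-8) + (6 + 1 + 11)) = √(24 + 18) = √42 ≈ 6.4807)
V*U = √42*(-320) = -320*√42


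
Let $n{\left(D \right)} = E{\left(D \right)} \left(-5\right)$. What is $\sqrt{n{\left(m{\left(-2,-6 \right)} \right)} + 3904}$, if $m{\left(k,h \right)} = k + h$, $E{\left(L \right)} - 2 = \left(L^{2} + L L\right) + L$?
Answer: $3 \sqrt{366} \approx 57.393$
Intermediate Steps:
$E{\left(L \right)} = 2 + L + 2 L^{2}$ ($E{\left(L \right)} = 2 + \left(\left(L^{2} + L L\right) + L\right) = 2 + \left(\left(L^{2} + L^{2}\right) + L\right) = 2 + \left(2 L^{2} + L\right) = 2 + \left(L + 2 L^{2}\right) = 2 + L + 2 L^{2}$)
$m{\left(k,h \right)} = h + k$
$n{\left(D \right)} = -10 - 10 D^{2} - 5 D$ ($n{\left(D \right)} = \left(2 + D + 2 D^{2}\right) \left(-5\right) = -10 - 10 D^{2} - 5 D$)
$\sqrt{n{\left(m{\left(-2,-6 \right)} \right)} + 3904} = \sqrt{\left(-10 - 10 \left(-6 - 2\right)^{2} - 5 \left(-6 - 2\right)\right) + 3904} = \sqrt{\left(-10 - 10 \left(-8\right)^{2} - -40\right) + 3904} = \sqrt{\left(-10 - 640 + 40\right) + 3904} = \sqrt{-610 + 3904} = \sqrt{3294} = 3 \sqrt{366}$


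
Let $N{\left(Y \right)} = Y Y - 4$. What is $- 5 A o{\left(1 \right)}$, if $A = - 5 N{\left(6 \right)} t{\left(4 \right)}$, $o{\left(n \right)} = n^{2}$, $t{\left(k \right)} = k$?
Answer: $3200$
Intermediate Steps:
$N{\left(Y \right)} = -4 + Y^{2}$ ($N{\left(Y \right)} = Y^{2} - 4 = -4 + Y^{2}$)
$A = -640$ ($A = - 5 \left(-4 + 6^{2}\right) 4 = - 5 \left(-4 + 36\right) 4 = \left(-5\right) 32 \cdot 4 = \left(-160\right) 4 = -640$)
$- 5 A o{\left(1 \right)} = \left(-5\right) \left(-640\right) 1^{2} = 3200 \cdot 1 = 3200$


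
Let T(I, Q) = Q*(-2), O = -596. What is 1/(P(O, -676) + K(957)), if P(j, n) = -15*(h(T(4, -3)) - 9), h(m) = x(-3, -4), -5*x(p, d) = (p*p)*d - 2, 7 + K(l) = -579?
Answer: -1/565 ≈ -0.0017699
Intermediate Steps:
K(l) = -586 (K(l) = -7 - 579 = -586)
T(I, Q) = -2*Q
x(p, d) = ⅖ - d*p²/5 (x(p, d) = -((p*p)*d - 2)/5 = -(p²*d - 2)/5 = -(d*p² - 2)/5 = -(-2 + d*p²)/5 = ⅖ - d*p²/5)
h(m) = 38/5 (h(m) = ⅖ - ⅕*(-4)*(-3)² = ⅖ - ⅕*(-4)*9 = ⅖ + 36/5 = 38/5)
P(j, n) = 21 (P(j, n) = -15*(38/5 - 9) = -15*(-7/5) = 21)
1/(P(O, -676) + K(957)) = 1/(21 - 586) = 1/(-565) = -1/565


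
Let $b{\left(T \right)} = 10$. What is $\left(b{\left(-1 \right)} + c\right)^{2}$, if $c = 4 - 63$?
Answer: $2401$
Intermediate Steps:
$c = -59$ ($c = 4 - 63 = -59$)
$\left(b{\left(-1 \right)} + c\right)^{2} = \left(10 - 59\right)^{2} = \left(-49\right)^{2} = 2401$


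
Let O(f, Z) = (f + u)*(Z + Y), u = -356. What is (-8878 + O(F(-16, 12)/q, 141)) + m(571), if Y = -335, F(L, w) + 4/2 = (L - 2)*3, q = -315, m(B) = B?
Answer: 2732513/45 ≈ 60723.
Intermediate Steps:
F(L, w) = -8 + 3*L (F(L, w) = -2 + (L - 2)*3 = -2 + (-2 + L)*3 = -2 + (-6 + 3*L) = -8 + 3*L)
O(f, Z) = (-356 + f)*(-335 + Z) (O(f, Z) = (f - 356)*(Z - 335) = (-356 + f)*(-335 + Z))
(-8878 + O(F(-16, 12)/q, 141)) + m(571) = (-8878 + (119260 - 356*141 - 335*(-8 + 3*(-16))/(-315) + 141*((-8 + 3*(-16))/(-315)))) + 571 = (-8878 + (119260 - 50196 - 335*(-8 - 48)*(-1)/315 + 141*((-8 - 48)*(-1/315)))) + 571 = (-8878 + (119260 - 50196 - (-18760)*(-1)/315 + 141*(-56*(-1/315)))) + 571 = (-8878 + (119260 - 50196 - 335*8/45 + 141*(8/45))) + 571 = (-8878 + (119260 - 50196 - 536/9 + 376/15)) + 571 = (-8878 + 3106328/45) + 571 = 2706818/45 + 571 = 2732513/45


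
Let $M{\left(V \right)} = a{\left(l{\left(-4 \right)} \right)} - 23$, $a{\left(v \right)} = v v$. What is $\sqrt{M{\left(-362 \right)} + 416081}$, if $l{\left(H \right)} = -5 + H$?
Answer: $\sqrt{416139} \approx 645.09$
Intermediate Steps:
$a{\left(v \right)} = v^{2}$
$M{\left(V \right)} = 58$ ($M{\left(V \right)} = \left(-5 - 4\right)^{2} - 23 = \left(-9\right)^{2} - 23 = 81 - 23 = 58$)
$\sqrt{M{\left(-362 \right)} + 416081} = \sqrt{58 + 416081} = \sqrt{416139}$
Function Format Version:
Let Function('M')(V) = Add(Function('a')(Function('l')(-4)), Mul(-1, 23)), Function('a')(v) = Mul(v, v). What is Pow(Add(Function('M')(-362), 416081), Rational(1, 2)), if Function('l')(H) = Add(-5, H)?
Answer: Pow(416139, Rational(1, 2)) ≈ 645.09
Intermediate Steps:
Function('a')(v) = Pow(v, 2)
Function('M')(V) = 58 (Function('M')(V) = Add(Pow(Add(-5, -4), 2), Mul(-1, 23)) = Add(Pow(-9, 2), -23) = Add(81, -23) = 58)
Pow(Add(Function('M')(-362), 416081), Rational(1, 2)) = Pow(Add(58, 416081), Rational(1, 2)) = Pow(416139, Rational(1, 2))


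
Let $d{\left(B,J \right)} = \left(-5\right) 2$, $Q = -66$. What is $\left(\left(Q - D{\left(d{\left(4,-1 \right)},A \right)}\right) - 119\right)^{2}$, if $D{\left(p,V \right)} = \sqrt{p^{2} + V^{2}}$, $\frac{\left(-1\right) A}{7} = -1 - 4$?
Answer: $35550 + 1850 \sqrt{53} \approx 49018.0$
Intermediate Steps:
$d{\left(B,J \right)} = -10$
$A = 35$ ($A = - 7 \left(-1 - 4\right) = \left(-7\right) \left(-5\right) = 35$)
$D{\left(p,V \right)} = \sqrt{V^{2} + p^{2}}$
$\left(\left(Q - D{\left(d{\left(4,-1 \right)},A \right)}\right) - 119\right)^{2} = \left(\left(-66 - \sqrt{35^{2} + \left(-10\right)^{2}}\right) - 119\right)^{2} = \left(\left(-66 - \sqrt{1225 + 100}\right) - 119\right)^{2} = \left(\left(-66 - \sqrt{1325}\right) - 119\right)^{2} = \left(\left(-66 - 5 \sqrt{53}\right) - 119\right)^{2} = \left(-185 - 5 \sqrt{53}\right)^{2}$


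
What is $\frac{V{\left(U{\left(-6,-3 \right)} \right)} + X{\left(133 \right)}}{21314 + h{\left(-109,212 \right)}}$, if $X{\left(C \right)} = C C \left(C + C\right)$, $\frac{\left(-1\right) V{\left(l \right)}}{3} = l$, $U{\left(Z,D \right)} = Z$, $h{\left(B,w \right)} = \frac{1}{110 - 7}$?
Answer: $\frac{484645076}{2195343} \approx 220.76$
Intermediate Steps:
$h{\left(B,w \right)} = \frac{1}{103}$
$V{\left(l \right)} = - 3 l$
$X{\left(C \right)} = 2 C^{3}$ ($X{\left(C \right)} = C^{2} \cdot 2 C = 2 C^{3}$)
$\frac{V{\left(U{\left(-6,-3 \right)} \right)} + X{\left(133 \right)}}{21314 + h{\left(-109,212 \right)}} = \frac{\left(-3\right) \left(-6\right) + 2 \cdot 133^{3}}{21314 + \frac{1}{103}} = \frac{18 + 2 \cdot 2352637}{\frac{2195343}{103}} = \left(18 + 4705274\right) \frac{103}{2195343} = 4705292 \cdot \frac{103}{2195343} = \frac{484645076}{2195343}$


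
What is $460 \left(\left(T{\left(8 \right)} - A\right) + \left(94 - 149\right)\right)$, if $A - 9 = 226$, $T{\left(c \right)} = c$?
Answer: $-129720$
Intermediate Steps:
$A = 235$ ($A = 9 + 226 = 235$)
$460 \left(\left(T{\left(8 \right)} - A\right) + \left(94 - 149\right)\right) = 460 \left(\left(8 - 235\right) + \left(94 - 149\right)\right) = 460 \left(-227 - 55\right) = 460 \left(-282\right) = -129720$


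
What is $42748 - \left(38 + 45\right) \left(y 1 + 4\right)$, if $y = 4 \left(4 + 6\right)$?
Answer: $39096$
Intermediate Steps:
$y = 40$ ($y = 4 \cdot 10 = 40$)
$42748 - \left(38 + 45\right) \left(y 1 + 4\right) = 42748 - \left(38 + 45\right) \left(40 \cdot 1 + 4\right) = 42748 - 83 \left(40 + 4\right) = 42748 - 83 \cdot 44 = 42748 - 3652 = 39096$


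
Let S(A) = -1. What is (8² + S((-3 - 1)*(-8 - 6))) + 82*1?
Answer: 145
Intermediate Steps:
(8² + S((-3 - 1)*(-8 - 6))) + 82*1 = (8² - 1) + 82*1 = (64 - 1) + 82 = 63 + 82 = 145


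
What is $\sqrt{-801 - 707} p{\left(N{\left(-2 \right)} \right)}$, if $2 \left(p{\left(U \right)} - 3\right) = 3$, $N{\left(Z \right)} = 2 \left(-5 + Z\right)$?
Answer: $9 i \sqrt{377} \approx 174.75 i$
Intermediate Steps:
$N{\left(Z \right)} = -10 + 2 Z$
$p{\left(U \right)} = \frac{9}{2}$ ($p{\left(U \right)} = 3 + \frac{1}{2} \cdot 3 = 3 + \frac{3}{2} = \frac{9}{2}$)
$\sqrt{-801 - 707} p{\left(N{\left(-2 \right)} \right)} = \sqrt{-801 - 707} \cdot \frac{9}{2} = \sqrt{-1508} \cdot \frac{9}{2} = 2 i \sqrt{377} \cdot \frac{9}{2} = 9 i \sqrt{377}$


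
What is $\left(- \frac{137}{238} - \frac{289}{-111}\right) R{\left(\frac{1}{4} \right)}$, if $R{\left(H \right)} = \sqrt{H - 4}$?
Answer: $\frac{53575 i \sqrt{15}}{52836} \approx 3.9272 i$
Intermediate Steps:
$R{\left(H \right)} = \sqrt{-4 + H}$
$\left(- \frac{137}{238} - \frac{289}{-111}\right) R{\left(\frac{1}{4} \right)} = \left(- \frac{137}{238} - \frac{289}{-111}\right) \sqrt{-4 + \frac{1}{4}} = \left(\left(-137\right) \frac{1}{238} - - \frac{289}{111}\right) \sqrt{-4 + \frac{1}{4}} = \left(- \frac{137}{238} + \frac{289}{111}\right) \sqrt{- \frac{15}{4}} = \frac{53575 \frac{i \sqrt{15}}{2}}{26418} = \frac{53575 i \sqrt{15}}{52836}$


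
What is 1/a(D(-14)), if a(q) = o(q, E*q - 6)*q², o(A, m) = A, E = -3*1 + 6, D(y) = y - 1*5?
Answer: -1/6859 ≈ -0.00014579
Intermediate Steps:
D(y) = -5 + y (D(y) = y - 5 = -5 + y)
E = 3 (E = -3 + 6 = 3)
a(q) = q³ (a(q) = q*q² = q³)
1/a(D(-14)) = 1/((-5 - 14)³) = 1/((-19)³) = 1/(-6859) = -1/6859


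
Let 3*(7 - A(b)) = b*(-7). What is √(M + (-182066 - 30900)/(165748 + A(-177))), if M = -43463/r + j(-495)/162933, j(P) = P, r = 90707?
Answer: I*√293625091560122753357431311333/407269412179467 ≈ 1.3305*I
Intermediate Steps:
A(b) = 7 + 7*b/3 (A(b) = 7 - b*(-7)/3 = 7 - (-7)*b/3 = 7 + 7*b/3)
M = -2375485648/4926387877 (M = -43463/90707 - 495/162933 = -43463*1/90707 - 495*1/162933 = -43463/90707 - 165/54311 = -2375485648/4926387877 ≈ -0.48220)
√(M + (-182066 - 30900)/(165748 + A(-177))) = √(-2375485648/4926387877 + (-182066 - 30900)/(165748 + (7 + (7/3)*(-177)))) = √(-2375485648/4926387877 - 212966/(165748 + (7 - 413))) = √(-2375485648/4926387877 - 212966/(165748 - 406)) = √(-2375485648/4926387877 - 212966/165342) = √(-2375485648/4926387877 - 212966*1/165342) = √(-2375485648/4926387877 - 106483/82671) = √(-720960334312399/407269412179467) = I*√293625091560122753357431311333/407269412179467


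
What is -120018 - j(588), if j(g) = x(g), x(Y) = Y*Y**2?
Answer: -203417490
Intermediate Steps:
x(Y) = Y**3
j(g) = g**3
-120018 - j(588) = -120018 - 1*588**3 = -120018 - 1*203297472 = -120018 - 203297472 = -203417490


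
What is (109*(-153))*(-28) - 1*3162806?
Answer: -2695850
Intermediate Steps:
(109*(-153))*(-28) - 1*3162806 = -16677*(-28) - 3162806 = 466956 - 3162806 = -2695850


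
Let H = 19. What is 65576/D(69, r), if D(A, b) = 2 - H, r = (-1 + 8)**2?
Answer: -65576/17 ≈ -3857.4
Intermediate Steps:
r = 49 (r = 7**2 = 49)
D(A, b) = -17 (D(A, b) = 2 - 1*19 = 2 - 19 = -17)
65576/D(69, r) = 65576/(-17) = 65576*(-1/17) = -65576/17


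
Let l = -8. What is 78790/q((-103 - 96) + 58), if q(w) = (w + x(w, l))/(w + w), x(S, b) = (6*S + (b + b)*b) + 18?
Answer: 22218780/841 ≈ 26419.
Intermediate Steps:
x(S, b) = 18 + 2*b² + 6*S (x(S, b) = (6*S + (2*b)*b) + 18 = (6*S + 2*b²) + 18 = (2*b² + 6*S) + 18 = 18 + 2*b² + 6*S)
q(w) = (146 + 7*w)/(2*w) (q(w) = (w + (18 + 2*(-8)² + 6*w))/(w + w) = (w + (18 + 2*64 + 6*w))/((2*w)) = (w + (18 + 128 + 6*w))*(1/(2*w)) = (w + (146 + 6*w))*(1/(2*w)) = (146 + 7*w)*(1/(2*w)) = (146 + 7*w)/(2*w))
78790/q((-103 - 96) + 58) = 78790/(7/2 + 73/((-103 - 96) + 58)) = 78790/(7/2 + 73/(-199 + 58)) = 78790/(7/2 + 73/(-141)) = 78790/(7/2 + 73*(-1/141)) = 78790/(7/2 - 73/141) = 78790/(841/282) = 78790*(282/841) = 22218780/841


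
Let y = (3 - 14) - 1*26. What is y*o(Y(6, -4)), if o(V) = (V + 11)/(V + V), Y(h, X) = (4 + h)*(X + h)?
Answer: -1147/40 ≈ -28.675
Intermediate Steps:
y = -37 (y = -11 - 26 = -37)
o(V) = (11 + V)/(2*V) (o(V) = (11 + V)/((2*V)) = (11 + V)*(1/(2*V)) = (11 + V)/(2*V))
y*o(Y(6, -4)) = -37*(11 + (6**2 + 4*(-4) + 4*6 - 4*6))/(2*(6**2 + 4*(-4) + 4*6 - 4*6)) = -37*(11 + (36 - 16 + 24 - 24))/(2*(36 - 16 + 24 - 24)) = -37*(11 + 20)/(2*20) = -37*31/(2*20) = -37*31/40 = -1147/40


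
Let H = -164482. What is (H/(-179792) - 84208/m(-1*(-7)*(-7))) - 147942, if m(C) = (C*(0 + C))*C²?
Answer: -76667893482030959/518232550696 ≈ -1.4794e+5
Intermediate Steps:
m(C) = C⁴ (m(C) = (C*C)*C² = C²*C² = C⁴)
(H/(-179792) - 84208/m(-1*(-7)*(-7))) - 147942 = (-164482/(-179792) - 84208/((-1*(-7)*(-7))⁴)) - 147942 = (-164482*(-1/179792) - 84208/((7*(-7))⁴)) - 147942 = (82241/89896 - 84208/((-49)⁴)) - 147942 = (82241/89896 - 84208/5764801) - 147942 = 466533036673/518232550696 - 147942 = -76667893482030959/518232550696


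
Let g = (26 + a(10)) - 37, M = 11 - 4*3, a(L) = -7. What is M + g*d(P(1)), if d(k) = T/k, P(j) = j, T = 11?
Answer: -199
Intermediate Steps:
d(k) = 11/k
M = -1 (M = 11 - 12 = -1)
g = -18 (g = (26 - 7) - 37 = 19 - 37 = -18)
M + g*d(P(1)) = -1 - 198/1 = -1 - 198 = -199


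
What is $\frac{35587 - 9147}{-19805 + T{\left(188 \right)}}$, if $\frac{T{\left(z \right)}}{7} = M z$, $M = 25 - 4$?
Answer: $\frac{26440}{7831} \approx 3.3763$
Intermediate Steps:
$M = 21$
$T{\left(z \right)} = 147 z$ ($T{\left(z \right)} = 7 \cdot 21 z = 147 z$)
$\frac{35587 - 9147}{-19805 + T{\left(188 \right)}} = \frac{35587 - 9147}{-19805 + 147 \cdot 188} = \frac{26440}{-19805 + 27636} = \frac{26440}{7831}$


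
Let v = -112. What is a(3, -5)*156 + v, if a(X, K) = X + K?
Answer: -424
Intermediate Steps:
a(X, K) = K + X
a(3, -5)*156 + v = (-5 + 3)*156 - 112 = -2*156 - 112 = -312 - 112 = -424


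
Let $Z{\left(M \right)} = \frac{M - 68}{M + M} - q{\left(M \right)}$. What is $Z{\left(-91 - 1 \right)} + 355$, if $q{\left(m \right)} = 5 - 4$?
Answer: $\frac{8162}{23} \approx 354.87$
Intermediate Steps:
$q{\left(m \right)} = 1$
$Z{\left(M \right)} = -1 + \frac{-68 + M}{2 M}$ ($Z{\left(M \right)} = \frac{M - 68}{M + M} - 1 = \frac{-68 + M}{2 M} - 1 = -1 + \frac{-68 + M}{2 M}$)
$Z{\left(-91 - 1 \right)} + 355 = \frac{-68 - \left(-91 - 1\right)}{2 \left(-91 - 1\right)} + 355 = \frac{-68 - -92}{2 \left(-92\right)} + 355 = \frac{1}{2} \left(- \frac{1}{92}\right) \left(-68 + 92\right) + 355 = \frac{1}{2} \left(- \frac{1}{92}\right) 24 + 355 = - \frac{3}{23} + 355 = \frac{8162}{23}$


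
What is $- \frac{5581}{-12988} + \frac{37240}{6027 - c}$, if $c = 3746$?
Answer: $\frac{496403381}{29625628} \approx 16.756$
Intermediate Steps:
$- \frac{5581}{-12988} + \frac{37240}{6027 - c} = - \frac{5581}{-12988} + \frac{37240}{6027 - 3746} = \left(-5581\right) \left(- \frac{1}{12988}\right) + \frac{37240}{6027 - 3746} = \frac{5581}{12988} + \frac{37240}{2281} = \frac{496403381}{29625628}$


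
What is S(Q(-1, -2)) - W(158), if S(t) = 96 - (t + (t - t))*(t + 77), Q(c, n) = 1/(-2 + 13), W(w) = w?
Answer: -8350/121 ≈ -69.008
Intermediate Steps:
Q(c, n) = 1/11
S(t) = 96 - t*(77 + t) (S(t) = 96 - (t + 0)*(77 + t) = 96 - t*(77 + t))
S(Q(-1, -2)) - W(158) = (96 - (1/11)**2 - 77*1/11) - 1*158 = (96 - 1*1/121 - 7) - 158 = (96 - 1/121 - 7) - 158 = 10768/121 - 158 = -8350/121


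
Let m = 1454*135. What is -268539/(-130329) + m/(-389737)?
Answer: 26359101611/16931344491 ≈ 1.5568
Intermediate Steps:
m = 196290
-268539/(-130329) + m/(-389737) = -268539/(-130329) + 196290/(-389737) = -268539*(-1/130329) + 196290*(-1/389737) = 89513/43443 - 196290/389737 = 26359101611/16931344491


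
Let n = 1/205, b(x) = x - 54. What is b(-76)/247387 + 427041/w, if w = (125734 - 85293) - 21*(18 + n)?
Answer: 21656032656515/2031763207978 ≈ 10.659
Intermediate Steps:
b(x) = -54 + x
n = 1/205 ≈ 0.0048781
w = 8212894/205 (w = (125734 - 85293) - 21*(18 + 1/205) = 40441 - 21*3691/205 = 40441 - 1*77511/205 = 40441 - 77511/205 = 8212894/205 ≈ 40063.)
b(-76)/247387 + 427041/w = (-54 - 76)/247387 + 427041/(8212894/205) = -130*1/247387 + 427041*(205/8212894) = -130/247387 + 87543405/8212894 = 21656032656515/2031763207978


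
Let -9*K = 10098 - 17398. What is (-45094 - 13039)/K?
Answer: -523197/7300 ≈ -71.671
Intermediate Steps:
K = 7300/9 (K = -(10098 - 17398)/9 = -1/9*(-7300) = 7300/9 ≈ 811.11)
(-45094 - 13039)/K = (-45094 - 13039)/(7300/9) = -58133*9/7300 = -523197/7300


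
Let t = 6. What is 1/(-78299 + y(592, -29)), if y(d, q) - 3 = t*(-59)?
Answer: -1/78650 ≈ -1.2715e-5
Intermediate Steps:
y(d, q) = -351 (y(d, q) = 3 + 6*(-59) = 3 - 354 = -351)
1/(-78299 + y(592, -29)) = 1/(-78299 - 351) = 1/(-78650) = -1/78650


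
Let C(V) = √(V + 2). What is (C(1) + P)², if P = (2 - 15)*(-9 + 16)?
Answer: (91 - √3)² ≈ 7968.8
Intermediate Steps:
P = -91 (P = -13*7 = -91)
C(V) = √(2 + V)
(C(1) + P)² = (√(2 + 1) - 91)² = (√3 - 91)² = (-91 + √3)²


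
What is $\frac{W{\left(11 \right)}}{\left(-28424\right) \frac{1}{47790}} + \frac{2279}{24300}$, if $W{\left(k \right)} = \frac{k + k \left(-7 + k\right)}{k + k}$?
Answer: $- \frac{709616051}{172675800} \approx -4.1095$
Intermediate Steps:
$W{\left(k \right)} = \frac{k + k \left(-7 + k\right)}{2 k}$
$\frac{W{\left(11 \right)}}{\left(-28424\right) \frac{1}{47790}} + \frac{2279}{24300} = \frac{-3 + \frac{1}{2} \cdot 11}{\left(-28424\right) \frac{1}{47790}} + \frac{2279}{24300} = \frac{-3 + \frac{11}{2}}{\left(-28424\right) \frac{1}{47790}} + 2279 \cdot \frac{1}{24300} = \frac{5}{2 \left(- \frac{14212}{23895}\right)} + \frac{2279}{24300} = \frac{5}{2} \left(- \frac{23895}{14212}\right) + \frac{2279}{24300} = - \frac{119475}{28424} + \frac{2279}{24300} = - \frac{709616051}{172675800}$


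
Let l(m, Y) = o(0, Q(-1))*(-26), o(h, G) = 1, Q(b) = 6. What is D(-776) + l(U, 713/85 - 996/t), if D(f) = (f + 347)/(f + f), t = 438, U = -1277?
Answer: -39923/1552 ≈ -25.724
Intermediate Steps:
l(m, Y) = -26 (l(m, Y) = 1*(-26) = -26)
D(f) = (347 + f)/(2*f) (D(f) = (347 + f)/((2*f)) = (347 + f)*(1/(2*f)) = (347 + f)/(2*f))
D(-776) + l(U, 713/85 - 996/t) = (½)*(347 - 776)/(-776) - 26 = (½)*(-1/776)*(-429) - 26 = 429/1552 - 26 = -39923/1552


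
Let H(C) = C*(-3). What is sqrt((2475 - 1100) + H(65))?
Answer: 2*sqrt(295) ≈ 34.351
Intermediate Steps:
H(C) = -3*C
sqrt((2475 - 1100) + H(65)) = sqrt((2475 - 1100) - 3*65) = sqrt(1375 - 195) = sqrt(1180) = 2*sqrt(295)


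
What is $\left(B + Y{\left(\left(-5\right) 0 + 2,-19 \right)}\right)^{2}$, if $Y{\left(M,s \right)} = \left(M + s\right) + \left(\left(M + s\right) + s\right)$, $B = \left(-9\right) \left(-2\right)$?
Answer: $1225$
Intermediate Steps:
$B = 18$
$Y{\left(M,s \right)} = 2 M + 3 s$ ($Y{\left(M,s \right)} = \left(M + s\right) + \left(M + 2 s\right) = 2 M + 3 s$)
$\left(B + Y{\left(\left(-5\right) 0 + 2,-19 \right)}\right)^{2} = \left(18 + \left(2 \left(\left(-5\right) 0 + 2\right) + 3 \left(-19\right)\right)\right)^{2} = \left(18 - \left(57 - 2 \left(0 + 2\right)\right)\right)^{2} = \left(18 + \left(2 \cdot 2 - 57\right)\right)^{2} = \left(18 + \left(4 - 57\right)\right)^{2} = \left(18 - 53\right)^{2} = \left(-35\right)^{2} = 1225$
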